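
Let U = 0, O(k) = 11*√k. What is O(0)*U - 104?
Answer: -104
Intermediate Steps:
O(0)*U - 104 = (11*√0)*0 - 104 = (11*0)*0 - 104 = 0*0 - 104 = 0 - 104 = -104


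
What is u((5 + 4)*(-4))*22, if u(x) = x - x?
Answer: 0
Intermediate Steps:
u(x) = 0
u((5 + 4)*(-4))*22 = 0*22 = 0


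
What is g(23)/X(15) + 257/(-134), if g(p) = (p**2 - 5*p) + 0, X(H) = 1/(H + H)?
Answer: 1664023/134 ≈ 12418.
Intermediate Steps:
X(H) = 1/(2*H)
g(p) = p**2 - 5*p
g(23)/X(15) + 257/(-134) = (23*(-5 + 23))/(((1/2)/15)) + 257/(-134) = (23*18)/(((1/2)*(1/15))) + 257*(-1/134) = 414/(1/30) - 257/134 = 414*30 - 257/134 = 12420 - 257/134 = 1664023/134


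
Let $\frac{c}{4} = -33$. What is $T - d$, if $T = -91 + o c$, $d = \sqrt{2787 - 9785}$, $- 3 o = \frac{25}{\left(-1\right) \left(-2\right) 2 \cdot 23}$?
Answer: $- \frac{1818}{23} - i \sqrt{6998} \approx -79.043 - 83.654 i$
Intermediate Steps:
$c = -132$ ($c = 4 \left(-33\right) = -132$)
$o = - \frac{25}{276}$ ($o = - \frac{25 \frac{1}{\left(-1\right) \left(-2\right) 2 \cdot 23}}{3} = - \frac{25 \frac{1}{2 \cdot 2 \cdot 23}}{3} = - \frac{25 \frac{1}{4 \cdot 23}}{3} = - \frac{25 \cdot \frac{1}{92}}{3} = \left(- \frac{1}{3}\right) \frac{25}{92} = - \frac{25}{276} \approx -0.09058$)
$d = i \sqrt{6998}$ ($d = \sqrt{-6998} = i \sqrt{6998} \approx 83.654 i$)
$T = - \frac{1818}{23}$ ($T = -91 - - \frac{275}{23} = -91 + \frac{275}{23} = - \frac{1818}{23} \approx -79.043$)
$T - d = - \frac{1818}{23} - i \sqrt{6998}$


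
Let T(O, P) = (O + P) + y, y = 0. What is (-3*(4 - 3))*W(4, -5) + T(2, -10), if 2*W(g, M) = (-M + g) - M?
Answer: -29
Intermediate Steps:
T(O, P) = O + P (T(O, P) = (O + P) + 0 = O + P)
W(g, M) = g/2 - M (W(g, M) = ((-M + g) - M)/2 = ((g - M) - M)/2 = (g - 2*M)/2 = g/2 - M)
(-3*(4 - 3))*W(4, -5) + T(2, -10) = (-3*(4 - 3))*((½)*4 - 1*(-5)) + (2 - 10) = (-3*1)*(2 + 5) - 8 = -3*7 - 8 = -21 - 8 = -29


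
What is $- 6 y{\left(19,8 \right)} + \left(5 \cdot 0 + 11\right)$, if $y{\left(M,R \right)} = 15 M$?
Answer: $-1699$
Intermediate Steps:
$- 6 y{\left(19,8 \right)} + \left(5 \cdot 0 + 11\right) = - 6 \cdot 15 \cdot 19 + \left(5 \cdot 0 + 11\right) = \left(-6\right) 285 + \left(0 + 11\right) = -1710 + 11 = -1699$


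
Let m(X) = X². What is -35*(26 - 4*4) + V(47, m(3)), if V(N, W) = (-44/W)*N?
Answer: -5218/9 ≈ -579.78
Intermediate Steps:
V(N, W) = -44*N/W
-35*(26 - 4*4) + V(47, m(3)) = -35*(26 - 4*4) - 44*47/3² = -35*(26 - 16) - 44*47/9 = -35*10 - 44*47*⅑ = -350 - 2068/9 = -5218/9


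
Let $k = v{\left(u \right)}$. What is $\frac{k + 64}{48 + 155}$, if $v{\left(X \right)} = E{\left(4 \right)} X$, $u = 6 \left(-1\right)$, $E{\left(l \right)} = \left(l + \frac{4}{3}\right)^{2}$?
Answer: $- \frac{320}{609} \approx -0.52545$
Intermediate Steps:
$E{\left(l \right)} = \left(\frac{4}{3} + l\right)^{2}$ ($E{\left(l \right)} = \left(l + 4 \cdot \frac{1}{3}\right)^{2} = \left(l + \frac{4}{3}\right)^{2} = \left(\frac{4}{3} + l\right)^{2}$)
$u = -6$
$v{\left(X \right)} = \frac{256 X}{9}$ ($v{\left(X \right)} = \frac{\left(4 + 3 \cdot 4\right)^{2}}{9} X = \frac{\left(4 + 12\right)^{2}}{9} X = \frac{16^{2}}{9} X = \frac{1}{9} \cdot 256 X = \frac{256 X}{9}$)
$k = - \frac{512}{3}$ ($k = \frac{256}{9} \left(-6\right) = - \frac{512}{3} \approx -170.67$)
$\frac{k + 64}{48 + 155} = \frac{- \frac{512}{3} + 64}{48 + 155} = - \frac{320}{3 \cdot 203} = \left(- \frac{320}{3}\right) \frac{1}{203} = - \frac{320}{609}$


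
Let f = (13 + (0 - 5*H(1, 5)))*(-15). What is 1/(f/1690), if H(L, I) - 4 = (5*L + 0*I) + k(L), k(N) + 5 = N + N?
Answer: 338/51 ≈ 6.6274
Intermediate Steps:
k(N) = -5 + 2*N (k(N) = -5 + (N + N) = -5 + 2*N)
H(L, I) = -1 + 7*L (H(L, I) = 4 + ((5*L + 0*I) + (-5 + 2*L)) = 4 + ((5*L + 0) + (-5 + 2*L)) = 4 + (5*L + (-5 + 2*L)) = 4 + (-5 + 7*L) = -1 + 7*L)
f = 255 (f = (13 + (0 - 5*(-1 + 7*1)))*(-15) = (13 + (0 - 5*(-1 + 7)))*(-15) = (13 + (0 - 5*6))*(-15) = (13 + (0 - 30))*(-15) = (13 - 30)*(-15) = -17*(-15) = 255)
1/(f/1690) = 1/(255/1690) = 1/(255*(1/1690)) = 1/(51/338) = 338/51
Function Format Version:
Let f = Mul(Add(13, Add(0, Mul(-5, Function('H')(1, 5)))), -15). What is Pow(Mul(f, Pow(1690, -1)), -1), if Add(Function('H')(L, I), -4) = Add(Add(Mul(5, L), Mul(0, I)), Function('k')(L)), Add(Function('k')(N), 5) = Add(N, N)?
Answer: Rational(338, 51) ≈ 6.6274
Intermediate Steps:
Function('k')(N) = Add(-5, Mul(2, N)) (Function('k')(N) = Add(-5, Add(N, N)) = Add(-5, Mul(2, N)))
Function('H')(L, I) = Add(-1, Mul(7, L)) (Function('H')(L, I) = Add(4, Add(Add(Mul(5, L), Mul(0, I)), Add(-5, Mul(2, L)))) = Add(4, Add(Add(Mul(5, L), 0), Add(-5, Mul(2, L)))) = Add(4, Add(Mul(5, L), Add(-5, Mul(2, L)))) = Add(4, Add(-5, Mul(7, L))) = Add(-1, Mul(7, L)))
f = 255 (f = Mul(Add(13, Add(0, Mul(-5, Add(-1, Mul(7, 1))))), -15) = Mul(Add(13, Add(0, Mul(-5, Add(-1, 7)))), -15) = Mul(Add(13, Add(0, Mul(-5, 6))), -15) = Mul(Add(13, Add(0, -30)), -15) = Mul(Add(13, -30), -15) = Mul(-17, -15) = 255)
Pow(Mul(f, Pow(1690, -1)), -1) = Pow(Mul(255, Pow(1690, -1)), -1) = Pow(Mul(255, Rational(1, 1690)), -1) = Pow(Rational(51, 338), -1) = Rational(338, 51)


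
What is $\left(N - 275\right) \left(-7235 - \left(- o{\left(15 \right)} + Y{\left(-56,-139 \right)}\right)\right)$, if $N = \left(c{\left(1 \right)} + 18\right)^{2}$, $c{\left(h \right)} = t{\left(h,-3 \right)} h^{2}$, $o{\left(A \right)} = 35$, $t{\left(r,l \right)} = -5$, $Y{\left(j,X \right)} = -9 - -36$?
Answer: $766062$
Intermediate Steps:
$Y{\left(j,X \right)} = 27$ ($Y{\left(j,X \right)} = -9 + 36 = 27$)
$c{\left(h \right)} = - 5 h^{2}$
$N = 169$ ($N = \left(- 5 \cdot 1^{2} + 18\right)^{2} = \left(\left(-5\right) 1 + 18\right)^{2} = \left(-5 + 18\right)^{2} = 13^{2} = 169$)
$\left(N - 275\right) \left(-7235 - \left(- o{\left(15 \right)} + Y{\left(-56,-139 \right)}\right)\right) = \left(169 - 275\right) \left(-7235 + \left(35 - 27\right)\right) = - 106 \left(-7235 + \left(35 - 27\right)\right) = - 106 \left(-7235 + 8\right) = \left(-106\right) \left(-7227\right) = 766062$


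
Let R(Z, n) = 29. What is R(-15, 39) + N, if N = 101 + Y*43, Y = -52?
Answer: -2106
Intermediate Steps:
N = -2135 (N = 101 - 52*43 = 101 - 2236 = -2135)
R(-15, 39) + N = 29 - 2135 = -2106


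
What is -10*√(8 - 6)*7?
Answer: -70*√2 ≈ -98.995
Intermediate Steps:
-10*√(8 - 6)*7 = -10*√2*7 = -70*√2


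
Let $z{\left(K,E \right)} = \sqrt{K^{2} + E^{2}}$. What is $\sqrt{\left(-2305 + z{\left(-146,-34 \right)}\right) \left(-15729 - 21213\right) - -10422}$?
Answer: $2 \sqrt{21290433 - 978963 \sqrt{2}} \approx 8923.2$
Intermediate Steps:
$z{\left(K,E \right)} = \sqrt{E^{2} + K^{2}}$
$\sqrt{\left(-2305 + z{\left(-146,-34 \right)}\right) \left(-15729 - 21213\right) - -10422} = \sqrt{\left(-2305 + \sqrt{\left(-34\right)^{2} + \left(-146\right)^{2}}\right) \left(-15729 - 21213\right) - -10422} = \sqrt{\left(-2305 + \sqrt{1156 + 21316}\right) \left(-36942\right) + \left(-13864 + 24286\right)} = \sqrt{\left(-2305 + \sqrt{22472}\right) \left(-36942\right) + 10422} = \sqrt{\left(-2305 + 106 \sqrt{2}\right) \left(-36942\right) + 10422} = \sqrt{\left(85151310 - 3915852 \sqrt{2}\right) + 10422} = \sqrt{85161732 - 3915852 \sqrt{2}}$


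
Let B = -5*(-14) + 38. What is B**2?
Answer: 11664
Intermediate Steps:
B = 108 (B = 70 + 38 = 108)
B**2 = 108**2 = 11664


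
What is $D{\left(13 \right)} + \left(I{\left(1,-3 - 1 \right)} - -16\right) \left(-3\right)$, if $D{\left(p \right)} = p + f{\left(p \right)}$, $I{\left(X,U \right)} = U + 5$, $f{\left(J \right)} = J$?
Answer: $-25$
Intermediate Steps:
$I{\left(X,U \right)} = 5 + U$
$D{\left(p \right)} = 2 p$ ($D{\left(p \right)} = p + p = 2 p$)
$D{\left(13 \right)} + \left(I{\left(1,-3 - 1 \right)} - -16\right) \left(-3\right) = 2 \cdot 13 + \left(\left(5 - 4\right) - -16\right) \left(-3\right) = 26 + \left(\left(5 - 4\right) + 16\right) \left(-3\right) = 26 + \left(1 + 16\right) \left(-3\right) = 26 + 17 \left(-3\right) = 26 - 51 = -25$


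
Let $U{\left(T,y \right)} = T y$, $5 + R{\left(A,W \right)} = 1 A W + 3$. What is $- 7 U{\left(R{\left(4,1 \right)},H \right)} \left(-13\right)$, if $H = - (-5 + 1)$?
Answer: $728$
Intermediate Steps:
$R{\left(A,W \right)} = -2 + A W$ ($R{\left(A,W \right)} = -5 + \left(1 A W + 3\right) = -5 + \left(A W + 3\right) = -5 + \left(3 + A W\right) = -2 + A W$)
$H = 4$ ($H = \left(-1\right) \left(-4\right) = 4$)
$- 7 U{\left(R{\left(4,1 \right)},H \right)} \left(-13\right) = - 7 \left(-2 + 4 \cdot 1\right) 4 \left(-13\right) = - 7 \left(-2 + 4\right) 4 \left(-13\right) = - 7 \cdot 2 \cdot 4 \left(-13\right) = \left(-7\right) 8 \left(-13\right) = \left(-56\right) \left(-13\right) = 728$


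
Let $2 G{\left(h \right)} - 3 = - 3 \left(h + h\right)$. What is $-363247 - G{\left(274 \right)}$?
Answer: $- \frac{724853}{2} \approx -3.6243 \cdot 10^{5}$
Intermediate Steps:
$G{\left(h \right)} = \frac{3}{2} - 3 h$ ($G{\left(h \right)} = \frac{3}{2} + \frac{\left(-3\right) \left(h + h\right)}{2} = \frac{3}{2} + \frac{\left(-3\right) 2 h}{2} = \frac{3}{2} + \frac{\left(-6\right) h}{2} = \frac{3}{2} - 3 h$)
$-363247 - G{\left(274 \right)} = -363247 - \left(\frac{3}{2} - 822\right) = -363247 - - \frac{1641}{2} = -363247 + \frac{1641}{2} = - \frac{724853}{2}$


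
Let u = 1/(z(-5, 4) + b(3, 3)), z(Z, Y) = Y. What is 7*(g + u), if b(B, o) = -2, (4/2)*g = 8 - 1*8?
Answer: 7/2 ≈ 3.5000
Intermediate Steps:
g = 0 (g = (8 - 1*8)/2 = (8 - 8)/2 = (½)*0 = 0)
u = ½ (u = 1/(4 - 2) = 1/2 = ½ ≈ 0.50000)
7*(g + u) = 7*(0 + ½) = 7*(½) = 7/2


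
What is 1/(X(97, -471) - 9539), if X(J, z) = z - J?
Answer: -1/10107 ≈ -9.8941e-5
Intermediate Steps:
1/(X(97, -471) - 9539) = 1/((-471 - 1*97) - 9539) = 1/((-471 - 97) - 9539) = 1/(-568 - 9539) = 1/(-10107) = -1/10107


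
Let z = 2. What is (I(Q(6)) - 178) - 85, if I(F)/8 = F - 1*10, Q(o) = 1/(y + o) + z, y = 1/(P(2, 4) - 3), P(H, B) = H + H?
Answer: -2281/7 ≈ -325.86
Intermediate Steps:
P(H, B) = 2*H
y = 1 (y = 1/(2*2 - 3) = 1/(4 - 3) = 1/1 = 1)
Q(o) = 2 + 1/(1 + o) (Q(o) = 1/(1 + o) + 2 = 2 + 1/(1 + o))
I(F) = -80 + 8*F (I(F) = 8*(F - 1*10) = 8*(F - 10) = 8*(-10 + F) = -80 + 8*F)
(I(Q(6)) - 178) - 85 = ((-80 + 8*((3 + 2*6)/(1 + 6))) - 178) - 85 = ((-80 + 8*((3 + 12)/7)) - 178) - 85 = ((-80 + 8*((⅐)*15)) - 178) - 85 = ((-80 + 8*(15/7)) - 178) - 85 = ((-80 + 120/7) - 178) - 85 = (-440/7 - 178) - 85 = -1686/7 - 85 = -2281/7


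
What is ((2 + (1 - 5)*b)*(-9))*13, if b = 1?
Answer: 234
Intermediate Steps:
((2 + (1 - 5)*b)*(-9))*13 = ((2 + (1 - 5)*1)*(-9))*13 = ((2 - 4*1)*(-9))*13 = ((2 - 4)*(-9))*13 = -2*(-9)*13 = 18*13 = 234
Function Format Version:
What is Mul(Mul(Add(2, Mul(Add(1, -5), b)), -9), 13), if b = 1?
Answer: 234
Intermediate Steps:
Mul(Mul(Add(2, Mul(Add(1, -5), b)), -9), 13) = Mul(Mul(Add(2, Mul(Add(1, -5), 1)), -9), 13) = Mul(Mul(Add(2, Mul(-4, 1)), -9), 13) = Mul(Mul(Add(2, -4), -9), 13) = Mul(Mul(-2, -9), 13) = Mul(18, 13) = 234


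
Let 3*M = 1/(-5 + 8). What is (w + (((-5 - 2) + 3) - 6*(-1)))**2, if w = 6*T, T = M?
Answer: 64/9 ≈ 7.1111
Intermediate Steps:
M = 1/9 (M = 1/(3*(-5 + 8)) = (1/3)/3 = (1/3)*(1/3) = 1/9 ≈ 0.11111)
T = 1/9 ≈ 0.11111
w = 2/3 (w = 6*(1/9) = 2/3 ≈ 0.66667)
(w + (((-5 - 2) + 3) - 6*(-1)))**2 = (2/3 + (((-5 - 2) + 3) - 6*(-1)))**2 = (2/3 + ((-7 + 3) + 6))**2 = (2/3 + (-4 + 6))**2 = (2/3 + 2)**2 = (8/3)**2 = 64/9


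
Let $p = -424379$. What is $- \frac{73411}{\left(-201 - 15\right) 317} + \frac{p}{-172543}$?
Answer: $\frac{41724633061}{11814364296} \approx 3.5317$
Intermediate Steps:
$- \frac{73411}{\left(-201 - 15\right) 317} + \frac{p}{-172543} = - \frac{73411}{\left(-201 - 15\right) 317} - \frac{424379}{-172543} = - \frac{73411}{\left(-216\right) 317} - - \frac{424379}{172543} = - \frac{73411}{-68472} + \frac{424379}{172543} = \left(-73411\right) \left(- \frac{1}{68472}\right) + \frac{424379}{172543} = \frac{73411}{68472} + \frac{424379}{172543} = \frac{41724633061}{11814364296}$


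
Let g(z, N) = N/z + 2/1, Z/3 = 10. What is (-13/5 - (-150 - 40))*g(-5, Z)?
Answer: -3748/5 ≈ -749.60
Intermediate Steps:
Z = 30 (Z = 3*10 = 30)
g(z, N) = 2 + N/z (g(z, N) = N/z + 2*1 = N/z + 2 = 2 + N/z)
(-13/5 - (-150 - 40))*g(-5, Z) = (-13/5 - (-150 - 40))*(2 + 30/(-5)) = (-13*1/5 - 10/(1/((-4 - 4) - 11)))*(2 + 30*(-1/5)) = (-13/5 - 10/(1/(-8 - 11)))*(2 - 6) = (-13/5 - 10/(1/(-19)))*(-4) = (-13/5 - 10/(-1/19))*(-4) = (-13/5 - 10*(-19))*(-4) = (-13/5 + 190)*(-4) = (937/5)*(-4) = -3748/5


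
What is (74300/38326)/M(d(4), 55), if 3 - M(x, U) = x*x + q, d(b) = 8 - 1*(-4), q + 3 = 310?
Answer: -18575/4292512 ≈ -0.0043273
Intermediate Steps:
q = 307 (q = -3 + 310 = 307)
d(b) = 12 (d(b) = 8 + 4 = 12)
M(x, U) = -304 - x² (M(x, U) = 3 - (x*x + 307) = 3 - (x² + 307) = 3 - (307 + x²) = 3 + (-307 - x²) = -304 - x²)
(74300/38326)/M(d(4), 55) = (74300/38326)/(-304 - 1*12²) = (74300*(1/38326))/(-304 - 1*144) = 37150/(19163*(-304 - 144)) = (37150/19163)/(-448) = (37150/19163)*(-1/448) = -18575/4292512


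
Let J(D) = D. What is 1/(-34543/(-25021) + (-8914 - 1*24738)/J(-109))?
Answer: 2727289/845771879 ≈ 0.0032246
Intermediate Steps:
1/(-34543/(-25021) + (-8914 - 1*24738)/J(-109)) = 1/(-34543/(-25021) + (-8914 - 1*24738)/(-109)) = 1/(-34543*(-1/25021) + (-8914 - 24738)*(-1/109)) = 1/(34543/25021 - 33652*(-1/109)) = 1/(34543/25021 + 33652/109) = 1/(845771879/2727289) = 2727289/845771879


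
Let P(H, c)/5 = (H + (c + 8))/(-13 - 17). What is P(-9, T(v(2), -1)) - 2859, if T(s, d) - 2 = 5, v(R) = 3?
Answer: -2860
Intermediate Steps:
T(s, d) = 7 (T(s, d) = 2 + 5 = 7)
P(H, c) = -4/3 - H/6 - c/6 (P(H, c) = 5*((H + (c + 8))/(-13 - 17)) = 5*((H + (8 + c))/(-30)) = 5*((8 + H + c)*(-1/30)) = 5*(-4/15 - H/30 - c/30) = -4/3 - H/6 - c/6)
P(-9, T(v(2), -1)) - 2859 = (-4/3 - ⅙*(-9) - ⅙*7) - 2859 = (-4/3 + 3/2 - 7/6) - 2859 = -1 - 2859 = -2860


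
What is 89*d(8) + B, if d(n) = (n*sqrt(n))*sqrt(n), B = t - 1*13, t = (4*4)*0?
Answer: 5683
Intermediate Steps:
t = 0 (t = 16*0 = 0)
B = -13 (B = 0 - 1*13 = 0 - 13 = -13)
d(n) = n**2 (d(n) = n**(3/2)*sqrt(n) = n**2)
89*d(8) + B = 89*8**2 - 13 = 89*64 - 13 = 5696 - 13 = 5683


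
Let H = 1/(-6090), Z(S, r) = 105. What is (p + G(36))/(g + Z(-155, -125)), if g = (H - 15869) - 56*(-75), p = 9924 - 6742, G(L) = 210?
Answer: -20657280/70424761 ≈ -0.29332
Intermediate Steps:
H = -1/6090 ≈ -0.00016420
p = 3182
g = -71064211/6090 (g = (-1/6090 - 15869) - 56*(-75) = -96642211/6090 + 4200 = -71064211/6090 ≈ -11669.)
(p + G(36))/(g + Z(-155, -125)) = (3182 + 210)/(-71064211/6090 + 105) = 3392/(-70424761/6090) = 3392*(-6090/70424761) = -20657280/70424761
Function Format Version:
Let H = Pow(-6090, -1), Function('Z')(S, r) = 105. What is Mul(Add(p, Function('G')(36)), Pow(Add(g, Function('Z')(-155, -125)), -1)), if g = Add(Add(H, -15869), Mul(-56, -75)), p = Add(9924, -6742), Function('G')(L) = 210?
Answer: Rational(-20657280, 70424761) ≈ -0.29332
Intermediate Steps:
H = Rational(-1, 6090) ≈ -0.00016420
p = 3182
g = Rational(-71064211, 6090) (g = Add(Add(Rational(-1, 6090), -15869), Mul(-56, -75)) = Add(Rational(-96642211, 6090), 4200) = Rational(-71064211, 6090) ≈ -11669.)
Mul(Add(p, Function('G')(36)), Pow(Add(g, Function('Z')(-155, -125)), -1)) = Mul(Add(3182, 210), Pow(Add(Rational(-71064211, 6090), 105), -1)) = Mul(3392, Pow(Rational(-70424761, 6090), -1)) = Mul(3392, Rational(-6090, 70424761)) = Rational(-20657280, 70424761)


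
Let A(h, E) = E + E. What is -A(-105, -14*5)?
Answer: 140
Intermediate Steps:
A(h, E) = 2*E
-A(-105, -14*5) = -2*(-14*5) = -2*(-70) = -1*(-140) = 140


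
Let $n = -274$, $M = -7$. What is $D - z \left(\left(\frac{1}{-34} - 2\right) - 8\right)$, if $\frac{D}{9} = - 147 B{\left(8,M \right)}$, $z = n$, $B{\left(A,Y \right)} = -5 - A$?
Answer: $\frac{245666}{17} \approx 14451.0$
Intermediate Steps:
$z = -274$
$D = 17199$ ($D = 9 \left(- 147 \left(-5 - 8\right)\right) = 9 \left(\left(-147\right) \left(-13\right)\right) = 9 \cdot 1911 = 17199$)
$D - z \left(\left(\frac{1}{-34} - 2\right) - 8\right) = 17199 - - 274 \left(\left(\frac{1}{-34} - 2\right) - 8\right) = 17199 - - 274 \left(\left(- \frac{1}{34} - 2\right) - 8\right) = 17199 - - 274 \left(- \frac{69}{34} - 8\right) = 17199 - \left(-274\right) \left(- \frac{341}{34}\right) = 17199 - \frac{46717}{17} = \frac{245666}{17}$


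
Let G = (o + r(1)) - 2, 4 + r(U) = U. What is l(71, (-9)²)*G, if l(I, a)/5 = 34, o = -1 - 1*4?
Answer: -1700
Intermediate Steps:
o = -5 (o = -1 - 4 = -5)
l(I, a) = 170 (l(I, a) = 5*34 = 170)
r(U) = -4 + U
G = -10 (G = (-5 + (-4 + 1)) - 2 = (-5 - 3) - 2 = -8 - 2 = -10)
l(71, (-9)²)*G = 170*(-10) = -1700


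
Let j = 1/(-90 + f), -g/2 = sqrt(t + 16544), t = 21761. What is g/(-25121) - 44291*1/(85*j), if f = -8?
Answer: 4340518/85 + 2*sqrt(38305)/25121 ≈ 51065.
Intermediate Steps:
g = -2*sqrt(38305) (g = -2*sqrt(21761 + 16544) = -2*sqrt(38305) ≈ -391.43)
j = -1/98 (j = 1/(-90 - 8) = 1/(-98) = -1/98 ≈ -0.010204)
g/(-25121) - 44291*1/(85*j) = -2*sqrt(38305)/(-25121) - 44291/((-1/98*85)) = -2*sqrt(38305)*(-1/25121) - 44291/(-85/98) = 2*sqrt(38305)/25121 - 44291*(-98/85) = 2*sqrt(38305)/25121 + 4340518/85 = 4340518/85 + 2*sqrt(38305)/25121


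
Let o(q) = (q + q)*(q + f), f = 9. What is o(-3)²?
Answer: 1296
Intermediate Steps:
o(q) = 2*q*(9 + q) (o(q) = (q + q)*(q + 9) = (2*q)*(9 + q) = 2*q*(9 + q))
o(-3)² = (2*(-3)*(9 - 3))² = (2*(-3)*6)² = (-36)² = 1296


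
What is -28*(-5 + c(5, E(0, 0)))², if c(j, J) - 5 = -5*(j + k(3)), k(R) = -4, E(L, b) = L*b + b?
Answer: -700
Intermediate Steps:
E(L, b) = b + L*b
c(j, J) = 25 - 5*j (c(j, J) = 5 - 5*(j - 4) = 5 - 5*(-4 + j) = 5 + (20 - 5*j) = 25 - 5*j)
-28*(-5 + c(5, E(0, 0)))² = -28*(-5 + (25 - 5*5))² = -28*(-5 + (25 - 25))² = -28*(-5 + 0)² = -28*(-5)² = -28*25 = -700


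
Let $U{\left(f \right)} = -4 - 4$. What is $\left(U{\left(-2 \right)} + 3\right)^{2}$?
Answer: $25$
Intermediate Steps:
$U{\left(f \right)} = -8$
$\left(U{\left(-2 \right)} + 3\right)^{2} = \left(-8 + 3\right)^{2} = \left(-5\right)^{2} = 25$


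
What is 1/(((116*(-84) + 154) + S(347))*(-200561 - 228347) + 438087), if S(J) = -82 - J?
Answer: 1/4297667339 ≈ 2.3268e-10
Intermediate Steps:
1/(((116*(-84) + 154) + S(347))*(-200561 - 228347) + 438087) = 1/(((116*(-84) + 154) + (-82 - 1*347))*(-200561 - 228347) + 438087) = 1/(((-9744 + 154) + (-82 - 347))*(-428908) + 438087) = 1/((-9590 - 429)*(-428908) + 438087) = 1/(-10019*(-428908) + 438087) = 1/(4297229252 + 438087) = 1/4297667339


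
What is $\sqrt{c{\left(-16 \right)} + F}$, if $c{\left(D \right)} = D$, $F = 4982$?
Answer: $\sqrt{4966} \approx 70.47$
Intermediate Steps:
$\sqrt{c{\left(-16 \right)} + F} = \sqrt{-16 + 4982} = \sqrt{4966}$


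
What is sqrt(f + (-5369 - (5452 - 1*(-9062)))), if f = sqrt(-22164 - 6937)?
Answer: sqrt(-19883 + I*sqrt(29101)) ≈ 0.6049 + 141.01*I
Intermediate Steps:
f = I*sqrt(29101) (f = sqrt(-29101) = I*sqrt(29101) ≈ 170.59*I)
sqrt(f + (-5369 - (5452 - 1*(-9062)))) = sqrt(I*sqrt(29101) + (-5369 - (5452 - 1*(-9062)))) = sqrt(I*sqrt(29101) + (-5369 - (5452 + 9062))) = sqrt(I*sqrt(29101) + (-5369 - 1*14514)) = sqrt(I*sqrt(29101) + (-5369 - 14514)) = sqrt(I*sqrt(29101) - 19883) = sqrt(-19883 + I*sqrt(29101))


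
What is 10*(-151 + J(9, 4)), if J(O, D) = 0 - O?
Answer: -1600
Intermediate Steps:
J(O, D) = -O
10*(-151 + J(9, 4)) = 10*(-151 - 1*9) = 10*(-151 - 9) = 10*(-160) = -1600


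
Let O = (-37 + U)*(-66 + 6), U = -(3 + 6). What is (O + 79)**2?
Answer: 8059921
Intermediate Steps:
U = -9 (U = -1*9 = -9)
O = 2760 (O = (-37 - 9)*(-66 + 6) = -46*(-60) = 2760)
(O + 79)**2 = (2760 + 79)**2 = 2839**2 = 8059921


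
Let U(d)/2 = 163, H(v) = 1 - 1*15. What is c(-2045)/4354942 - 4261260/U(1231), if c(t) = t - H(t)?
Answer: -9278770404513/709855546 ≈ -13071.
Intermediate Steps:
H(v) = -14 (H(v) = 1 - 15 = -14)
U(d) = 326 (U(d) = 2*163 = 326)
c(t) = 14 + t (c(t) = t - 1*(-14) = t + 14 = 14 + t)
c(-2045)/4354942 - 4261260/U(1231) = (14 - 2045)/4354942 - 4261260/326 = -2031*1/4354942 - 4261260*1/326 = -2031/4354942 - 2130630/163 = -9278770404513/709855546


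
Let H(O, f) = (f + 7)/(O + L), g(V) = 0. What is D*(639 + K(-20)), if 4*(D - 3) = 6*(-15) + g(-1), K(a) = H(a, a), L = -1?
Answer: -87308/7 ≈ -12473.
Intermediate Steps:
H(O, f) = (7 + f)/(-1 + O) (H(O, f) = (f + 7)/(O - 1) = (7 + f)/(-1 + O))
K(a) = (7 + a)/(-1 + a)
D = -39/2 (D = 3 + (6*(-15) + 0)/4 = 3 + (-90 + 0)/4 = 3 + (¼)*(-90) = 3 - 45/2 = -39/2 ≈ -19.500)
D*(639 + K(-20)) = -39*(639 + (7 - 20)/(-1 - 20))/2 = -39*(639 - 13/(-21))/2 = -39*(639 - 1/21*(-13))/2 = -39*(639 + 13/21)/2 = -39/2*13432/21 = -87308/7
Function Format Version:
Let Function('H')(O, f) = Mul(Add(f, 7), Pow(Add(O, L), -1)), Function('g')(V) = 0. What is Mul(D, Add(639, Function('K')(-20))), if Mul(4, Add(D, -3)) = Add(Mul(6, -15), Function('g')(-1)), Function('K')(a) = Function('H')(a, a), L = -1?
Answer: Rational(-87308, 7) ≈ -12473.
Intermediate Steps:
Function('H')(O, f) = Mul(Pow(Add(-1, O), -1), Add(7, f)) (Function('H')(O, f) = Mul(Add(f, 7), Pow(Add(O, -1), -1)) = Mul(Add(7, f), Pow(Add(-1, O), -1)) = Mul(Pow(Add(-1, O), -1), Add(7, f)))
Function('K')(a) = Mul(Pow(Add(-1, a), -1), Add(7, a))
D = Rational(-39, 2) (D = Add(3, Mul(Rational(1, 4), Add(Mul(6, -15), 0))) = Add(3, Mul(Rational(1, 4), Add(-90, 0))) = Add(3, Mul(Rational(1, 4), -90)) = Add(3, Rational(-45, 2)) = Rational(-39, 2) ≈ -19.500)
Mul(D, Add(639, Function('K')(-20))) = Mul(Rational(-39, 2), Add(639, Mul(Pow(Add(-1, -20), -1), Add(7, -20)))) = Mul(Rational(-39, 2), Add(639, Mul(Pow(-21, -1), -13))) = Mul(Rational(-39, 2), Add(639, Mul(Rational(-1, 21), -13))) = Mul(Rational(-39, 2), Add(639, Rational(13, 21))) = Mul(Rational(-39, 2), Rational(13432, 21)) = Rational(-87308, 7)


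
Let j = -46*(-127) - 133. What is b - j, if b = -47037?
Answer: -52746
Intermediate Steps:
j = 5709 (j = 5842 - 133 = 5709)
b - j = -47037 - 1*5709 = -47037 - 5709 = -52746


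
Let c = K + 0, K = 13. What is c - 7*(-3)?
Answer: 34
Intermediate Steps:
c = 13 (c = 13 + 0 = 13)
c - 7*(-3) = 13 - 7*(-3) = 13 + 21 = 34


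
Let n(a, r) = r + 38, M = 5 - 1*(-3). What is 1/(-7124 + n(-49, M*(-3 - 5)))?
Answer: -1/7150 ≈ -0.00013986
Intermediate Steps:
M = 8 (M = 5 + 3 = 8)
n(a, r) = 38 + r
1/(-7124 + n(-49, M*(-3 - 5))) = 1/(-7124 + (38 + 8*(-3 - 5))) = 1/(-7124 + (38 + 8*(-8))) = 1/(-7124 + (38 - 64)) = 1/(-7124 - 26) = 1/(-7150) = -1/7150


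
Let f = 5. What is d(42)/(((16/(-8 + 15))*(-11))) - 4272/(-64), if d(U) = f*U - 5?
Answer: 10313/176 ≈ 58.597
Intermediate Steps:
d(U) = -5 + 5*U (d(U) = 5*U - 5 = -5 + 5*U)
d(42)/(((16/(-8 + 15))*(-11))) - 4272/(-64) = (-5 + 5*42)/(((16/(-8 + 15))*(-11))) - 4272/(-64) = (-5 + 210)/(((16/7)*(-11))) - 4272*(-1/64) = 205/(((16*(⅐))*(-11))) + 267/4 = 205/(((16/7)*(-11))) + 267/4 = 205/(-176/7) + 267/4 = 205*(-7/176) + 267/4 = -1435/176 + 267/4 = 10313/176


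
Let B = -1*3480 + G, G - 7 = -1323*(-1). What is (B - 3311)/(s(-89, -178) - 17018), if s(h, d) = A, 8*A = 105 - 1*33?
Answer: 5461/17009 ≈ 0.32107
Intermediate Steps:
A = 9 (A = (105 - 1*33)/8 = (105 - 33)/8 = (⅛)*72 = 9)
G = 1330 (G = 7 - 1323*(-1) = 7 + 1323 = 1330)
B = -2150 (B = -1*3480 + 1330 = -3480 + 1330 = -2150)
s(h, d) = 9
(B - 3311)/(s(-89, -178) - 17018) = (-2150 - 3311)/(9 - 17018) = -5461/(-17009) = -5461*(-1/17009) = 5461/17009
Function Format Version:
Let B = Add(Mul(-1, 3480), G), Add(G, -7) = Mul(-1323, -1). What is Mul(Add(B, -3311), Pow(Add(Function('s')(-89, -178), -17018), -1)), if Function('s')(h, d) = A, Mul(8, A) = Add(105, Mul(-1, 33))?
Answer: Rational(5461, 17009) ≈ 0.32107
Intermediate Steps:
A = 9 (A = Mul(Rational(1, 8), Add(105, Mul(-1, 33))) = Mul(Rational(1, 8), Add(105, -33)) = Mul(Rational(1, 8), 72) = 9)
G = 1330 (G = Add(7, Mul(-1323, -1)) = Add(7, 1323) = 1330)
B = -2150 (B = Add(Mul(-1, 3480), 1330) = Add(-3480, 1330) = -2150)
Function('s')(h, d) = 9
Mul(Add(B, -3311), Pow(Add(Function('s')(-89, -178), -17018), -1)) = Mul(Add(-2150, -3311), Pow(Add(9, -17018), -1)) = Mul(-5461, Pow(-17009, -1)) = Mul(-5461, Rational(-1, 17009)) = Rational(5461, 17009)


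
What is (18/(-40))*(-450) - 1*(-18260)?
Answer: 36925/2 ≈ 18463.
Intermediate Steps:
(18/(-40))*(-450) - 1*(-18260) = (18*(-1/40))*(-450) + 18260 = -9/20*(-450) + 18260 = 405/2 + 18260 = 36925/2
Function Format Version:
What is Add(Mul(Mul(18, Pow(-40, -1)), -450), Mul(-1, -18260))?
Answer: Rational(36925, 2) ≈ 18463.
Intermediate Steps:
Add(Mul(Mul(18, Pow(-40, -1)), -450), Mul(-1, -18260)) = Add(Mul(Mul(18, Rational(-1, 40)), -450), 18260) = Add(Mul(Rational(-9, 20), -450), 18260) = Add(Rational(405, 2), 18260) = Rational(36925, 2)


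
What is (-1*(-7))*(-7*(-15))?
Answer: 735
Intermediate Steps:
(-1*(-7))*(-7*(-15)) = 7*105 = 735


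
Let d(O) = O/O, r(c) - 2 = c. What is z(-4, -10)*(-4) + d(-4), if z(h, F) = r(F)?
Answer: 33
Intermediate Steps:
r(c) = 2 + c
d(O) = 1
z(h, F) = 2 + F
z(-4, -10)*(-4) + d(-4) = (2 - 10)*(-4) + 1 = -8*(-4) + 1 = 32 + 1 = 33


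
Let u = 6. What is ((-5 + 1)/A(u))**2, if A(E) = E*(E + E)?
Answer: 1/324 ≈ 0.0030864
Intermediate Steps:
A(E) = 2*E**2 (A(E) = E*(2*E) = 2*E**2)
((-5 + 1)/A(u))**2 = ((-5 + 1)/((2*6**2)))**2 = (-4/(2*36))**2 = (-4/72)**2 = (-4*1/72)**2 = (-1/18)**2 = 1/324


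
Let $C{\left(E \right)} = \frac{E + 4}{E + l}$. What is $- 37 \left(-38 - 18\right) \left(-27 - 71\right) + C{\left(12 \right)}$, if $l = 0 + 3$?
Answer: $- \frac{3045824}{15} \approx -2.0306 \cdot 10^{5}$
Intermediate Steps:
$l = 3$
$C{\left(E \right)} = \frac{4 + E}{3 + E}$ ($C{\left(E \right)} = \frac{E + 4}{E + 3} = \frac{4 + E}{3 + E}$)
$- 37 \left(-38 - 18\right) \left(-27 - 71\right) + C{\left(12 \right)} = - 37 \left(-38 - 18\right) \left(-27 - 71\right) + \frac{4 + 12}{3 + 12} = - 37 \left(\left(-56\right) \left(-98\right)\right) + \frac{1}{15} \cdot 16 = \left(-37\right) 5488 + \frac{1}{15} \cdot 16 = -203056 + \frac{16}{15} = - \frac{3045824}{15}$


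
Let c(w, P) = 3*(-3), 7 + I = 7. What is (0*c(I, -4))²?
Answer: 0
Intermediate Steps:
I = 0 (I = -7 + 7 = 0)
c(w, P) = -9
(0*c(I, -4))² = (0*(-9))² = 0² = 0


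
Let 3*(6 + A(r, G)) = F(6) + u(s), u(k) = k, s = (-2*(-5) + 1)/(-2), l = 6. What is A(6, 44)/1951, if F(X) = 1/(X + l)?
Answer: -281/70236 ≈ -0.0040008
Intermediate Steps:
s = -11/2 (s = (10 + 1)*(-½) = 11*(-½) = -11/2 ≈ -5.5000)
F(X) = 1/(6 + X) (F(X) = 1/(X + 6) = 1/(6 + X))
A(r, G) = -281/36 (A(r, G) = -6 + (1/(6 + 6) - 11/2)/3 = -6 + (1/12 - 11/2)/3 = -6 + (⅓)*(-65/12) = -6 - 65/36 = -281/36)
A(6, 44)/1951 = -281/36/1951 = -281/36*1/1951 = -281/70236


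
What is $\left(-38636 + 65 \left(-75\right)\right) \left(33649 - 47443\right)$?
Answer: $600190734$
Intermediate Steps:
$\left(-38636 + 65 \left(-75\right)\right) \left(33649 - 47443\right) = \left(-38636 - 4875\right) \left(-13794\right) = \left(-43511\right) \left(-13794\right) = 600190734$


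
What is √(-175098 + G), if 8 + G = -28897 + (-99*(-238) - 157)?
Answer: I*√180598 ≈ 424.97*I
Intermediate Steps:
G = -5500 (G = -8 + (-28897 + (-99*(-238) - 157)) = -8 + (-28897 + (23562 - 157)) = -8 + (-28897 + 23405) = -8 - 5492 = -5500)
√(-175098 + G) = √(-175098 - 5500) = √(-180598) = I*√180598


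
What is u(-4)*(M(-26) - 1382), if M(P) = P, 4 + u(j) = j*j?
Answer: -16896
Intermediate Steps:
u(j) = -4 + j² (u(j) = -4 + j*j = -4 + j²)
u(-4)*(M(-26) - 1382) = (-4 + (-4)²)*(-26 - 1382) = (-4 + 16)*(-1408) = 12*(-1408) = -16896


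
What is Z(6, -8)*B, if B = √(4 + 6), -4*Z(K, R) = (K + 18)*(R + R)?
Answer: 96*√10 ≈ 303.58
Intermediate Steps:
Z(K, R) = -R*(18 + K)/2 (Z(K, R) = -(K + 18)*(R + R)/4 = -(18 + K)*2*R/4 = -R*(18 + K)/2)
B = √10 ≈ 3.1623
Z(6, -8)*B = (-½*(-8)*(18 + 6))*√10 = (-½*(-8)*24)*√10 = 96*√10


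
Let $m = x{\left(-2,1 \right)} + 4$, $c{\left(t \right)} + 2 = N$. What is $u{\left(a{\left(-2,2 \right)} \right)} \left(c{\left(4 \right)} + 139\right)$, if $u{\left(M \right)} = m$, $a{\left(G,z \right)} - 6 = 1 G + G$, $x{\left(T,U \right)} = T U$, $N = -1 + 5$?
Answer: $282$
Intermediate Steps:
$N = 4$
$c{\left(t \right)} = 2$ ($c{\left(t \right)} = -2 + 4 = 2$)
$a{\left(G,z \right)} = 6 + 2 G$ ($a{\left(G,z \right)} = 6 + \left(1 G + G\right) = 6 + \left(G + G\right) = 6 + 2 G$)
$m = 2$ ($m = \left(-2\right) 1 + 4 = -2 + 4 = 2$)
$u{\left(M \right)} = 2$
$u{\left(a{\left(-2,2 \right)} \right)} \left(c{\left(4 \right)} + 139\right) = 2 \left(2 + 139\right) = 2 \cdot 141 = 282$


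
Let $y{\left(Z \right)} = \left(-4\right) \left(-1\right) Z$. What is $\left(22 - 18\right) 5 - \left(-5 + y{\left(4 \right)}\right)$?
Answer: $9$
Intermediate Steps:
$y{\left(Z \right)} = 4 Z$
$\left(22 - 18\right) 5 - \left(-5 + y{\left(4 \right)}\right) = \left(22 - 18\right) 5 + \left(- 4 \cdot 4 + 5\right) = 4 \cdot 5 + \left(\left(-1\right) 16 + 5\right) = 20 + \left(-16 + 5\right) = 20 - 11 = 9$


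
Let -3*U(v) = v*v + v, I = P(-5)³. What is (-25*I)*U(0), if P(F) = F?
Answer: 0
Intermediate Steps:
I = -125 (I = (-5)³ = -125)
U(v) = -v/3 - v²/3 (U(v) = -(v*v + v)/3 = -(v² + v)/3 = -(v + v²)/3 = -v/3 - v²/3)
(-25*I)*U(0) = (-25*(-125))*(-⅓*0*(1 + 0)) = 3125*(-⅓*0*1) = 3125*0 = 0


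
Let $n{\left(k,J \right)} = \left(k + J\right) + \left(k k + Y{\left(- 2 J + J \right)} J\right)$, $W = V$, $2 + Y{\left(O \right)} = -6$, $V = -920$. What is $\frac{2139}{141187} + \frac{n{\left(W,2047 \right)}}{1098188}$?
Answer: $\frac{119696740369}{155049869156} \approx 0.77199$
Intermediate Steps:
$Y{\left(O \right)} = -8$ ($Y{\left(O \right)} = -2 - 6 = -8$)
$W = -920$
$n{\left(k,J \right)} = k + k^{2} - 7 J$ ($n{\left(k,J \right)} = \left(k + J\right) - \left(8 J - k k\right) = \left(J + k\right) - \left(- k^{2} + 8 J\right) = k + k^{2} - 7 J$)
$\frac{2139}{141187} + \frac{n{\left(W,2047 \right)}}{1098188} = \frac{2139}{141187} + \frac{-920 + \left(-920\right)^{2} - 14329}{1098188} = 2139 \cdot \frac{1}{141187} + \left(-920 + 846400 - 14329\right) \frac{1}{1098188} = \frac{2139}{141187} + 831151 \cdot \frac{1}{1098188} = \frac{2139}{141187} + \frac{831151}{1098188} = \frac{119696740369}{155049869156}$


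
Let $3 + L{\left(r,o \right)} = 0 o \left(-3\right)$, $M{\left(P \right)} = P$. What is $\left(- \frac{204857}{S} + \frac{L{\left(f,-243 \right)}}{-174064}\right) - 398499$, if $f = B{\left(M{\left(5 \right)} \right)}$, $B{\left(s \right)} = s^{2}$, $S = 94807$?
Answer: $- \frac{6576259686186779}{16502485648} \approx -3.985 \cdot 10^{5}$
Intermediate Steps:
$f = 25$ ($f = 5^{2} = 25$)
$L{\left(r,o \right)} = -3$ ($L{\left(r,o \right)} = -3 + 0 o \left(-3\right) = -3 + 0 \left(-3\right) = -3 + 0 = -3$)
$\left(- \frac{204857}{S} + \frac{L{\left(f,-243 \right)}}{-174064}\right) - 398499 = \left(- \frac{204857}{94807} - \frac{3}{-174064}\right) - 398499 = \left(\left(-204857\right) \frac{1}{94807} - - \frac{3}{174064}\right) - 398499 = \left(- \frac{204857}{94807} + \frac{3}{174064}\right) - 398499 = - \frac{35657944427}{16502485648} - 398499 = - \frac{6576259686186779}{16502485648}$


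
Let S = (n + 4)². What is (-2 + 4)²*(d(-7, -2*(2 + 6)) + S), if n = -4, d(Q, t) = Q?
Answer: -28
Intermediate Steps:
S = 0 (S = (-4 + 4)² = 0² = 0)
(-2 + 4)²*(d(-7, -2*(2 + 6)) + S) = (-2 + 4)²*(-7 + 0) = 2²*(-7) = 4*(-7) = -28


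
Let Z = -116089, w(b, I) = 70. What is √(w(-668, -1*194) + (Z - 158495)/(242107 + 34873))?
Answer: 2*√82721877370/69245 ≈ 8.3071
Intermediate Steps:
√(w(-668, -1*194) + (Z - 158495)/(242107 + 34873)) = √(70 + (-116089 - 158495)/(242107 + 34873)) = √(70 - 274584/276980) = √(70 - 274584*1/276980) = √(70 - 68646/69245) = √(4778504/69245) = 2*√82721877370/69245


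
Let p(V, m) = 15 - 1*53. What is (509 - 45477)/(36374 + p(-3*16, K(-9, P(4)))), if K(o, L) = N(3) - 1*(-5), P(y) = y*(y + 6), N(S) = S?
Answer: -5621/4542 ≈ -1.2376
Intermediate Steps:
P(y) = y*(6 + y)
K(o, L) = 8 (K(o, L) = 3 - 1*(-5) = 3 + 5 = 8)
p(V, m) = -38 (p(V, m) = 15 - 53 = -38)
(509 - 45477)/(36374 + p(-3*16, K(-9, P(4)))) = (509 - 45477)/(36374 - 38) = -44968/36336 = -44968*1/36336 = -5621/4542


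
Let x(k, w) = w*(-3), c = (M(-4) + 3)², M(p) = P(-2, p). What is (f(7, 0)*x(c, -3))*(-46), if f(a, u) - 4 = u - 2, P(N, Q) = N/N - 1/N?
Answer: -828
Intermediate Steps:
P(N, Q) = 1 - 1/N
f(a, u) = 2 + u (f(a, u) = 4 + (u - 2) = 4 + (-2 + u) = 2 + u)
M(p) = 3/2 (M(p) = (-1 - 2)/(-2) = -½*(-3) = 3/2)
c = 81/4 (c = (3/2 + 3)² = (9/2)² = 81/4 ≈ 20.250)
x(k, w) = -3*w
(f(7, 0)*x(c, -3))*(-46) = ((2 + 0)*(-3*(-3)))*(-46) = (2*9)*(-46) = 18*(-46) = -828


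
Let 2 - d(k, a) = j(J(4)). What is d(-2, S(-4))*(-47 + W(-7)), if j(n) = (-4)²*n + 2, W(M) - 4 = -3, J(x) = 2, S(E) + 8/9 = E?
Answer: 1472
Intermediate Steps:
S(E) = -8/9 + E
W(M) = 1 (W(M) = 4 - 3 = 1)
j(n) = 2 + 16*n (j(n) = 16*n + 2 = 2 + 16*n)
d(k, a) = -32 (d(k, a) = 2 - (2 + 16*2) = 2 - (2 + 32) = 2 - 1*34 = 2 - 34 = -32)
d(-2, S(-4))*(-47 + W(-7)) = -32*(-47 + 1) = -32*(-46) = 1472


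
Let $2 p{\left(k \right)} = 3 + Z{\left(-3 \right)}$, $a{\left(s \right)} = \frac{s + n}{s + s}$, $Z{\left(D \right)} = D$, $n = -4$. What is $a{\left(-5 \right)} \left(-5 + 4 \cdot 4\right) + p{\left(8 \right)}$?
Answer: $\frac{99}{10} \approx 9.9$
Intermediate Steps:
$a{\left(s \right)} = \frac{-4 + s}{2 s}$ ($a{\left(s \right)} = \frac{s - 4}{s + s} = \frac{-4 + s}{2 s}$)
$p{\left(k \right)} = 0$ ($p{\left(k \right)} = \frac{3 - 3}{2} = \frac{1}{2} \cdot 0 = 0$)
$a{\left(-5 \right)} \left(-5 + 4 \cdot 4\right) + p{\left(8 \right)} = \frac{-4 - 5}{2 \left(-5\right)} \left(-5 + 4 \cdot 4\right) + 0 = \frac{1}{2} \left(- \frac{1}{5}\right) \left(-9\right) \left(-5 + 16\right) + 0 = \frac{9}{10} \cdot 11 + 0 = \frac{99}{10} + 0 = \frac{99}{10}$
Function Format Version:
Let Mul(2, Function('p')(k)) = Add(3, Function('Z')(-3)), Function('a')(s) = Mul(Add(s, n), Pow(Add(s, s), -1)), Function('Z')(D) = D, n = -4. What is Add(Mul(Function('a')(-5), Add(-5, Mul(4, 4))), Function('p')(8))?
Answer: Rational(99, 10) ≈ 9.9000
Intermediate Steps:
Function('a')(s) = Mul(Rational(1, 2), Pow(s, -1), Add(-4, s)) (Function('a')(s) = Mul(Add(s, -4), Pow(Add(s, s), -1)) = Mul(Add(-4, s), Pow(Mul(2, s), -1)) = Mul(Add(-4, s), Mul(Rational(1, 2), Pow(s, -1))) = Mul(Rational(1, 2), Pow(s, -1), Add(-4, s)))
Function('p')(k) = 0 (Function('p')(k) = Mul(Rational(1, 2), Add(3, -3)) = Mul(Rational(1, 2), 0) = 0)
Add(Mul(Function('a')(-5), Add(-5, Mul(4, 4))), Function('p')(8)) = Add(Mul(Mul(Rational(1, 2), Pow(-5, -1), Add(-4, -5)), Add(-5, Mul(4, 4))), 0) = Add(Mul(Mul(Rational(1, 2), Rational(-1, 5), -9), Add(-5, 16)), 0) = Add(Mul(Rational(9, 10), 11), 0) = Add(Rational(99, 10), 0) = Rational(99, 10)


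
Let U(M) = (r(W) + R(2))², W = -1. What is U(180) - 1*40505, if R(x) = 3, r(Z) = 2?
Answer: -40480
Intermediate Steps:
U(M) = 25 (U(M) = (2 + 3)² = 5² = 25)
U(180) - 1*40505 = 25 - 1*40505 = 25 - 40505 = -40480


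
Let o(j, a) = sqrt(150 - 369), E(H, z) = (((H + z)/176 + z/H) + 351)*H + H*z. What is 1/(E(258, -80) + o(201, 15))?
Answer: 135711532/9513233852593 - 1936*I*sqrt(219)/9513233852593 ≈ 1.4266e-5 - 3.0116e-9*I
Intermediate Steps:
E(H, z) = H*z + H*(351 + H/176 + z/176 + z/H) (E(H, z) = (((H + z)*(1/176) + z/H) + 351)*H + H*z = (((H/176 + z/176) + z/H) + 351)*H + H*z = ((H/176 + z/176 + z/H) + 351)*H + H*z = (351 + H/176 + z/176 + z/H)*H + H*z = H*(351 + H/176 + z/176 + z/H) + H*z = H*z + H*(351 + H/176 + z/176 + z/H))
o(j, a) = I*sqrt(219) (o(j, a) = sqrt(-219) = I*sqrt(219))
1/(E(258, -80) + o(201, 15)) = 1/((-80 + 351*258 + (1/176)*258**2 + (177/176)*258*(-80)) + I*sqrt(219)) = 1/((-80 + 90558 + (1/176)*66564 - 228330/11) + I*sqrt(219)) = 1/((-80 + 90558 + 16641/44 - 228330/11) + I*sqrt(219)) = 1/(3084353/44 + I*sqrt(219))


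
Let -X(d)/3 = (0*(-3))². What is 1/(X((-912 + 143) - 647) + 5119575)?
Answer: 1/5119575 ≈ 1.9533e-7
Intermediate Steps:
X(d) = 0 (X(d) = -3*(0*(-3))² = -3*0² = -3*0 = 0)
1/(X((-912 + 143) - 647) + 5119575) = 1/(0 + 5119575) = 1/5119575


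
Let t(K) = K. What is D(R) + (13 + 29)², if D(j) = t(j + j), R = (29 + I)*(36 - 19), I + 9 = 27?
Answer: 3362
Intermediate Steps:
I = 18 (I = -9 + 27 = 18)
R = 799 (R = (29 + 18)*(36 - 19) = 47*17 = 799)
D(j) = 2*j (D(j) = j + j = 2*j)
D(R) + (13 + 29)² = 2*799 + (13 + 29)² = 1598 + 42² = 1598 + 1764 = 3362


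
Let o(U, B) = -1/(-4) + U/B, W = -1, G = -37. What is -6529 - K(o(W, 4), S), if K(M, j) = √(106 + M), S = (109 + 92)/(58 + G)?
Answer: -6529 - √106 ≈ -6539.3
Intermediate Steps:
o(U, B) = ¼ + U/B (o(U, B) = -1*(-¼) + U/B = ¼ + U/B)
S = 67/7 (S = (109 + 92)/(58 - 37) = 201/21 = 201*(1/21) = 67/7 ≈ 9.5714)
-6529 - K(o(W, 4), S) = -6529 - √(106 + (-1 + (¼)*4)/4) = -6529 - √(106 + (-1 + 1)/4) = -6529 - √(106 + (¼)*0) = -6529 - √(106 + 0) = -6529 - √106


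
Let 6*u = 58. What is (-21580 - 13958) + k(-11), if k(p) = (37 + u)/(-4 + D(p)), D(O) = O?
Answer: -319870/9 ≈ -35541.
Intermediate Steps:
u = 29/3 (u = (⅙)*58 = 29/3 ≈ 9.6667)
k(p) = 140/(3*(-4 + p)) (k(p) = (37 + 29/3)/(-4 + p) = 140/(3*(-4 + p)))
(-21580 - 13958) + k(-11) = (-21580 - 13958) + 140/(3*(-4 - 11)) = -35538 + (140/3)/(-15) = -35538 + (140/3)*(-1/15) = -35538 - 28/9 = -319870/9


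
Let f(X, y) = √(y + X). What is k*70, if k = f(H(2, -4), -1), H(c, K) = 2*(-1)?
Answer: 70*I*√3 ≈ 121.24*I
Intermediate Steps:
H(c, K) = -2
f(X, y) = √(X + y)
k = I*√3 (k = √(-2 - 1) = √(-3) = I*√3 ≈ 1.732*I)
k*70 = (I*√3)*70 = 70*I*√3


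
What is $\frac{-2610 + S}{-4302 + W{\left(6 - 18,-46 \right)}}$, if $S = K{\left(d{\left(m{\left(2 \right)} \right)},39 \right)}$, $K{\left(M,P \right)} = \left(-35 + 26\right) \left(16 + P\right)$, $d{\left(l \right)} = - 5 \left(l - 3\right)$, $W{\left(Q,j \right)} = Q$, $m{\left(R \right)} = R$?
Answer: $\frac{1035}{1438} \approx 0.71975$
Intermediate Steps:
$d{\left(l \right)} = 15 - 5 l$ ($d{\left(l \right)} = - 5 \left(-3 + l\right) = 15 - 5 l$)
$K{\left(M,P \right)} = -144 - 9 P$ ($K{\left(M,P \right)} = - 9 \left(16 + P\right) = -144 - 9 P$)
$S = -495$ ($S = -144 - 351 = -495$)
$\frac{-2610 + S}{-4302 + W{\left(6 - 18,-46 \right)}} = \frac{-2610 - 495}{-4302 + \left(6 - 18\right)} = - \frac{3105}{-4302 - 12} = - \frac{3105}{-4314} = \left(-3105\right) \left(- \frac{1}{4314}\right) = \frac{1035}{1438}$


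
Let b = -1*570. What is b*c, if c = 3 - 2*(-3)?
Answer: -5130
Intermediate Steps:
c = 9 (c = 3 + 6 = 9)
b = -570
b*c = -570*9 = -5130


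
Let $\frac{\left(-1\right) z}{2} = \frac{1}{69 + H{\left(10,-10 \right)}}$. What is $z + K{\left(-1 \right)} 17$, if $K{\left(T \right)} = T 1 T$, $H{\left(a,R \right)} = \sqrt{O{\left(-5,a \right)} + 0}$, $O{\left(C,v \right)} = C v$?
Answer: $\frac{81649}{4811} + \frac{10 i \sqrt{2}}{4811} \approx 16.971 + 0.0029395 i$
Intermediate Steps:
$H{\left(a,R \right)} = \sqrt{5} \sqrt{- a}$ ($H{\left(a,R \right)} = \sqrt{- 5 a + 0} = \sqrt{- 5 a} = \sqrt{5} \sqrt{- a}$)
$z = - \frac{2}{69 + 5 i \sqrt{2}}$ ($z = - \frac{2}{69 + \sqrt{5} \sqrt{\left(-1\right) 10}} = - \frac{2}{69 + \sqrt{5} \sqrt{-10}} = - \frac{2}{69 + \sqrt{5} i \sqrt{10}} = - \frac{2}{69 + 5 i \sqrt{2}} \approx -0.028684 + 0.0029395 i$)
$K{\left(T \right)} = T^{2}$ ($K{\left(T \right)} = T T = T^{2}$)
$z + K{\left(-1 \right)} 17 = \left(- \frac{138}{4811} + \frac{10 i \sqrt{2}}{4811}\right) + \left(-1\right)^{2} \cdot 17 = \left(- \frac{138}{4811} + \frac{10 i \sqrt{2}}{4811}\right) + 1 \cdot 17 = \left(- \frac{138}{4811} + \frac{10 i \sqrt{2}}{4811}\right) + 17 = \frac{81649}{4811} + \frac{10 i \sqrt{2}}{4811}$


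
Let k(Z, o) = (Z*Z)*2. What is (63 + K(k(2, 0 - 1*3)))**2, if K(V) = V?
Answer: 5041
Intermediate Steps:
k(Z, o) = 2*Z**2 (k(Z, o) = Z**2*2 = 2*Z**2)
(63 + K(k(2, 0 - 1*3)))**2 = (63 + 2*2**2)**2 = (63 + 2*4)**2 = (63 + 8)**2 = 71**2 = 5041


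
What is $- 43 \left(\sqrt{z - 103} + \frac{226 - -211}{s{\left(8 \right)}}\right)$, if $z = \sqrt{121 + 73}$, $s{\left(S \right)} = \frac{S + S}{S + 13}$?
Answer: $- \frac{394611}{16} - 43 i \sqrt{103 - \sqrt{194}} \approx -24663.0 - 405.82 i$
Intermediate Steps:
$s{\left(S \right)} = \frac{2 S}{13 + S}$
$z = \sqrt{194} \approx 13.928$
$- 43 \left(\sqrt{z - 103} + \frac{226 - -211}{s{\left(8 \right)}}\right) = - 43 \left(\sqrt{\sqrt{194} - 103} + \frac{226 - -211}{2 \cdot 8 \frac{1}{13 + 8}}\right) = - 43 \left(\sqrt{-103 + \sqrt{194}} + \frac{226 + 211}{2 \cdot 8 \cdot \frac{1}{21}}\right) = - 43 \left(\sqrt{-103 + \sqrt{194}} + \frac{437}{2 \cdot 8 \cdot \frac{1}{21}}\right) = - 43 \left(\sqrt{-103 + \sqrt{194}} + \frac{437}{\frac{16}{21}}\right) = - 43 \left(\sqrt{-103 + \sqrt{194}} + 437 \cdot \frac{21}{16}\right) = - 43 \left(\sqrt{-103 + \sqrt{194}} + \frac{9177}{16}\right) = - 43 \left(\frac{9177}{16} + \sqrt{-103 + \sqrt{194}}\right) = - \frac{394611}{16} - 43 \sqrt{-103 + \sqrt{194}}$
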